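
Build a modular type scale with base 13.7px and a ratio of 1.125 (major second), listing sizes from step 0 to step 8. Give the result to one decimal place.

Step 0: 13.7px
Step 1: 13.7 × 1.125 = 15.4
Step 2: 13.7 × 1.125² = 17.3
Step 3: 13.7 × 1.125³ = 19.5
Step 4: 13.7 × 1.125⁴ = 21.9
Step 5: 13.7 × 1.125⁵ = 24.7
Step 6: 13.7 × 1.125⁶ = 27.8
Step 7: 13.7 × 1.125⁷ = 31.2
Step 8: 13.7 × 1.125⁸ = 35.2

13.7px, 15.4px, 17.3px, 19.5px, 21.9px, 24.7px, 27.8px, 31.2px, 35.2px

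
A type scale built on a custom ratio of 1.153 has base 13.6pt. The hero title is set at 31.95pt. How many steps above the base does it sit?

1.153ⁿ = 31.95 / 13.6 = 2.3493
n = ln(2.3493) / ln(1.153) = 0.8541 / 0.1424 ≈ 6.00

6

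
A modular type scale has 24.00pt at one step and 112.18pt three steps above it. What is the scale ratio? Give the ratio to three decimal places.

r³ = 112.18 / 24.00, so r = (112.18/24.00)^(1/3).
r = 4.6742^(1/3) ≈ 1.6720

1.672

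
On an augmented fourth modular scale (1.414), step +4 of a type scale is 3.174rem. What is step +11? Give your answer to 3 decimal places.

3.174 × 1.414⁷ = 3.174 × 11.30175 ≈ 35.872

35.872rem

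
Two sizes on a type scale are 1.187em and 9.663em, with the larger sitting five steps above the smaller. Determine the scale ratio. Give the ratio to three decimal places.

The ratio satisfies 1.187 × r⁵ = 9.663, so r = (9.663 / 1.187)^(1/5).
r = 8.1407^(1/5) ≈ 1.5210

1.521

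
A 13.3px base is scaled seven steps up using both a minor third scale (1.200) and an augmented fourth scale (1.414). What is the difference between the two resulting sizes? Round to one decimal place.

102.7px

Minor third: 13.3 × 1.200⁷ = 47.656px
Augmented fourth: 13.3 × 1.414⁷ = 150.313px
Difference: 150.313 − 47.656 = 102.657px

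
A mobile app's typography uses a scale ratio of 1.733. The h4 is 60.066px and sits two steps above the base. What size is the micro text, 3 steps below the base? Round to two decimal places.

The gap is -3 − (2) = -5 steps, so the factor is 1.733^-5.
60.066 ÷ 1.733⁵ = 60.066 ÷ 15.63122 ≈ 3.843

3.84px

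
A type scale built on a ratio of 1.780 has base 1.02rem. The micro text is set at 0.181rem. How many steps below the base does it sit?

3

1.780ⁿ = 1.02 / 0.181 = 5.6354
n = ln(5.6354) / ln(1.780) = 1.7291 / 0.5766 ≈ 3.00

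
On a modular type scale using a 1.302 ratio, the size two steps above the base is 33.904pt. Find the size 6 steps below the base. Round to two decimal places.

33.904 ÷ 1.302⁸ = 33.904 ÷ 8.25825 ≈ 4.105

4.11pt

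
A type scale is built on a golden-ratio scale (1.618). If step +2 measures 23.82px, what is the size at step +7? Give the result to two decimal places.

Moving from step +2 to step +7 is 5 steps up, so multiply by r⁵.
23.82 × 1.618⁵ = 23.82 × 11.08901 ≈ 264.140

264.14px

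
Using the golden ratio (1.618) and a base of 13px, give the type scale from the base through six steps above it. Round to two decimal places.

Step 0: 13px
Step 1: 13.0 × 1.618 = 21.03
Step 2: 13.0 × 1.618² = 34.03
Step 3: 13.0 × 1.618³ = 55.07
Step 4: 13.0 × 1.618⁴ = 89.10
Step 5: 13.0 × 1.618⁵ = 144.16
Step 6: 13.0 × 1.618⁶ = 233.25

13.00px, 21.03px, 34.03px, 55.07px, 89.10px, 144.16px, 233.25px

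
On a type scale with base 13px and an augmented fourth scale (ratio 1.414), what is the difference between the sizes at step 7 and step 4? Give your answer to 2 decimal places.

94.95px

Step 4: 13.0 × 1.414⁴ = 51.9686px
Step 7: 13.0 × 1.414⁷ = 146.9228px
Difference: 146.9228 − 51.9686 = 94.9542px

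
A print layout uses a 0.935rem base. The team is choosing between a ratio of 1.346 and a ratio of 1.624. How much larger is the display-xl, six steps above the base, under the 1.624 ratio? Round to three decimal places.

At 1.346: 0.935 × 1.346⁶ = 5.56009rem
At 1.624: 0.935 × 1.624⁶ = 17.15251rem
Difference: 17.15251 − 5.56009 = 11.59242rem

11.592rem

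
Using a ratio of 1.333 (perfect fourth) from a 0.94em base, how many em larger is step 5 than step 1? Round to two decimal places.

Step 1: 0.94 × 1.333 = 1.2530em
Step 5: 0.94 × 1.333⁵ = 3.9562em
Difference: 3.9562 − 1.2530 = 2.7032em

2.70em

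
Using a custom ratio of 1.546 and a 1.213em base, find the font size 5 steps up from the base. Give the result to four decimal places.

1.213 × 1.546⁵ = 1.213 × 8.83176 ≈ 10.7129

10.7129em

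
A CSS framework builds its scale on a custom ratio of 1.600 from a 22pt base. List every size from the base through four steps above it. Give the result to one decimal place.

Step 0: 22pt
Step 1: 22.0 × 1.600 = 35.2
Step 2: 22.0 × 1.600² = 56.3
Step 3: 22.0 × 1.600³ = 90.1
Step 4: 22.0 × 1.600⁴ = 144.2

22.0pt, 35.2pt, 56.3pt, 90.1pt, 144.2pt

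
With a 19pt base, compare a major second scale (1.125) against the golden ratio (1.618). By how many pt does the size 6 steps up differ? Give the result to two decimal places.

302.38pt

Major second: 19.0 × 1.125⁶ = 38.5184pt
Golden ratio: 19.0 × 1.618⁶ = 340.8982pt
Difference: 340.8982 − 38.5184 = 302.3798pt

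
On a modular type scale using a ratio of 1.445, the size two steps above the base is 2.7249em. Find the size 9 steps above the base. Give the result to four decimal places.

35.8447em

2.7249 × 1.445⁷ = 2.7249 × 13.15452 ≈ 35.8447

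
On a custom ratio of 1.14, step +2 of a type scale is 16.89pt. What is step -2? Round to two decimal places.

16.89 ÷ 1.14⁴ = 16.89 ÷ 1.68896 ≈ 10.000

10.00pt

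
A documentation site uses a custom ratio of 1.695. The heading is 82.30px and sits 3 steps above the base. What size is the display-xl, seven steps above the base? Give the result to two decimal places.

82.30 × 1.695⁴ = 82.30 × 8.25427 ≈ 679.327

679.33px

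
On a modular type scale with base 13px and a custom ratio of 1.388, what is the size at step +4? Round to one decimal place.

13.0 × 1.388⁴ = 13.0 × 3.71157 ≈ 48.25

48.3px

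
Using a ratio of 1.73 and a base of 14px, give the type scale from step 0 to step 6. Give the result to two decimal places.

Step 0: 14px
Step 1: 14.0 × 1.73 = 24.22
Step 2: 14.0 × 1.73² = 41.90
Step 3: 14.0 × 1.73³ = 72.49
Step 4: 14.0 × 1.73⁴ = 125.40
Step 5: 14.0 × 1.73⁵ = 216.95
Step 6: 14.0 × 1.73⁶ = 375.32

14.00px, 24.22px, 41.90px, 72.49px, 125.40px, 216.95px, 375.32px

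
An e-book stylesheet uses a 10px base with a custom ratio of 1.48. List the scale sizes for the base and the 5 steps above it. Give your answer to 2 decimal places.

10.00px, 14.80px, 21.90px, 32.42px, 47.98px, 71.01px

Step 0: 10px
Step 1: 10.0 × 1.48 = 14.80
Step 2: 10.0 × 1.48² = 21.90
Step 3: 10.0 × 1.48³ = 32.42
Step 4: 10.0 × 1.48⁴ = 47.98
Step 5: 10.0 × 1.48⁵ = 71.01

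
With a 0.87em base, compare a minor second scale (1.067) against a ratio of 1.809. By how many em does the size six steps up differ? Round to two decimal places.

29.21em

Minor second: 0.87 × 1.067⁶ = 1.2838em
At 1.809: 0.87 × 1.809⁶ = 30.4895em
Difference: 30.4895 − 1.2838 = 29.2057em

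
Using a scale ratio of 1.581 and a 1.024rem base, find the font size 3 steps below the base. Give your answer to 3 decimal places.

1.024 ÷ 1.581³ = 1.024 ÷ 3.95181 ≈ 0.259

0.259rem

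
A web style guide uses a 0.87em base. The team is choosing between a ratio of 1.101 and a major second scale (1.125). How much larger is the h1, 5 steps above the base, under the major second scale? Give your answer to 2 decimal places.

0.16em

At 1.101: 0.87 × 1.101⁵ = 1.4075em
Major second: 0.87 × 1.125⁵ = 1.5678em
Difference: 1.5678 − 1.4075 = 0.1603em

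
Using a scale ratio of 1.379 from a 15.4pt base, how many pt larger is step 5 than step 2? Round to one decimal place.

Step 2: 15.4 × 1.379² = 29.285pt
Step 5: 15.4 × 1.379⁵ = 76.797pt
Difference: 76.797 − 29.285 = 47.512pt

47.5pt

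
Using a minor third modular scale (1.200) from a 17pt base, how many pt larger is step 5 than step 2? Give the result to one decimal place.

17.8pt

Step 2: 17.0 × 1.200² = 24.480pt
Step 5: 17.0 × 1.200⁵ = 42.301pt
Difference: 42.301 − 24.480 = 17.821pt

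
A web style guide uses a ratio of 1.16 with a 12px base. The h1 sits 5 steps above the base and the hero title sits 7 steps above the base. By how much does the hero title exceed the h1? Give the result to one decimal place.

8.7px

Step 5: 12.0 × 1.16⁵ = 25.204px
Step 7: 12.0 × 1.16⁷ = 33.915px
Difference: 33.915 − 25.204 = 8.711px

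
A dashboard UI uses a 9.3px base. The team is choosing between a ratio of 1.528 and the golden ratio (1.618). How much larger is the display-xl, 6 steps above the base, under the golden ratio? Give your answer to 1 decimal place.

48.5px

At 1.528: 9.3 × 1.528⁶ = 118.365px
Golden ratio: 9.3 × 1.618⁶ = 166.861px
Difference: 166.861 − 118.365 = 48.496px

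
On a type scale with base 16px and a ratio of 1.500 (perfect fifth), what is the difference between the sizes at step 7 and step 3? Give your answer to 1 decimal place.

219.4px

Step 3: 16.0 × 1.500³ = 54.000px
Step 7: 16.0 × 1.500⁷ = 273.375px
Difference: 273.375 − 54.000 = 219.375px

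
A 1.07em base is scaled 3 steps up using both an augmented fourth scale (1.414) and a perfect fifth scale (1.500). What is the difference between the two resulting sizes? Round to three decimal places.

0.586em

Augmented fourth: 1.07 × 1.414³ = 3.02505em
Perfect fifth: 1.07 × 1.500³ = 3.61125em
Difference: 3.61125 − 3.02505 = 0.58620em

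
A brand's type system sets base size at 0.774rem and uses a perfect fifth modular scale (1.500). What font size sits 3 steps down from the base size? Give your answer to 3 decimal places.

0.229rem

0.774 ÷ 1.500³ = 0.774 ÷ 3.37500 ≈ 0.229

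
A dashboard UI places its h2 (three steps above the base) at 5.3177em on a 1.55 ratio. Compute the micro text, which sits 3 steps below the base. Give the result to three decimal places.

0.383em

Moving from step +3 to step -3 is 6 steps down, so divide by r⁶.
5.3177 ÷ 1.55⁶ = 5.3177 ÷ 13.86725 ≈ 0.383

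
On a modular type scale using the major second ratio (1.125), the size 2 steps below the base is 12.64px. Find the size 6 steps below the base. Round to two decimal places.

12.64 ÷ 1.125⁴ = 12.64 ÷ 1.60181 ≈ 7.891

7.89px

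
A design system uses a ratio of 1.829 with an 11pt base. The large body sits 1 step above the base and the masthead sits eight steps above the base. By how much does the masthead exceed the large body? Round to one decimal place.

1357.4pt

Step 1: 11.0 × 1.829 = 20.119pt
Step 8: 11.0 × 1.829⁸ = 1377.534pt
Difference: 1377.534 − 20.119 = 1357.415pt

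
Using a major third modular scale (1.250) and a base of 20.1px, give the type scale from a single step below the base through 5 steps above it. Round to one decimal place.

16.1px, 20.1px, 25.1px, 31.4px, 39.3px, 49.1px, 61.3px

Step -1: 20.1 ÷ 1.250 = 16.1
Step 0: 20.1px
Step 1: 20.1 × 1.250 = 25.1
Step 2: 20.1 × 1.250² = 31.4
Step 3: 20.1 × 1.250³ = 39.3
Step 4: 20.1 × 1.250⁴ = 49.1
Step 5: 20.1 × 1.250⁵ = 61.3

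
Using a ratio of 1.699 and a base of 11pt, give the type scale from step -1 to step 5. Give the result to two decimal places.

Step -1: 11.0 ÷ 1.699 = 6.47
Step 0: 11pt
Step 1: 11.0 × 1.699 = 18.69
Step 2: 11.0 × 1.699² = 31.75
Step 3: 11.0 × 1.699³ = 53.95
Step 4: 11.0 × 1.699⁴ = 91.66
Step 5: 11.0 × 1.699⁵ = 155.73

6.47pt, 11.00pt, 18.69pt, 31.75pt, 53.95pt, 91.66pt, 155.73pt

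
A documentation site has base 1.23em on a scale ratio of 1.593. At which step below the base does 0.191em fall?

1.593ⁿ = 1.23 / 0.191 = 6.4398
n = ln(6.4398) / ln(1.593) = 1.8625 / 0.4656 ≈ 4.00

4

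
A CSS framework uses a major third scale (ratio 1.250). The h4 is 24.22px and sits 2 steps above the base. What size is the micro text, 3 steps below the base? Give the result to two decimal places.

24.22 ÷ 1.250⁵ = 24.22 ÷ 3.05176 ≈ 7.936

7.94px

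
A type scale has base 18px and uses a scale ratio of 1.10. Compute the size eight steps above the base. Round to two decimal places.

Each step on a modular scale multiplies by the ratio, so the size n steps from the base is base × ratioⁿ.
18.0 × 1.10⁸ = 18.0 × 2.14359 ≈ 38.58

38.58px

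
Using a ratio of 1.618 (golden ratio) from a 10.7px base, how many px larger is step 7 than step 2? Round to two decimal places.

282.61px

Step 2: 10.7 × 1.618² = 28.0118px
Step 7: 10.7 × 1.618⁷ = 310.6228px
Difference: 310.6228 − 28.0118 = 282.6110px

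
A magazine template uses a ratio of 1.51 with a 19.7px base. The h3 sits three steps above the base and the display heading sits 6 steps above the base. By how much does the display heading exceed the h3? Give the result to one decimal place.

165.7px

Step 3: 19.7 × 1.51³ = 67.826px
Step 6: 19.7 × 1.51⁶ = 233.522px
Difference: 233.522 − 67.826 = 165.696px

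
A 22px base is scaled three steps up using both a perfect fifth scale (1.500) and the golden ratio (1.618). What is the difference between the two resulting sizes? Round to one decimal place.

18.9px

Perfect fifth: 22.0 × 1.500³ = 74.250px
Golden ratio: 22.0 × 1.618³ = 93.188px
Difference: 93.188 − 74.250 = 18.938px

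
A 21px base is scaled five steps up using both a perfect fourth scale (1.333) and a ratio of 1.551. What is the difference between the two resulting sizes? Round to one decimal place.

Perfect fourth: 21.0 × 1.333⁵ = 88.383px
At 1.551: 21.0 × 1.551⁵ = 188.486px
Difference: 188.486 − 88.383 = 100.103px

100.1px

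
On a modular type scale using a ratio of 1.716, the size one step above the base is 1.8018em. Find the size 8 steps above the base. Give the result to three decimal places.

78.946em

Moving from step +1 to step +8 is 7 steps up, so multiply by r⁷.
1.8018 × 1.716⁷ = 1.8018 × 43.81482 ≈ 78.946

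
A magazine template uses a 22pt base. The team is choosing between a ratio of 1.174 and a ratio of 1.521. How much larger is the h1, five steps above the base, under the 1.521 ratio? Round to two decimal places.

At 1.174: 22.0 × 1.174⁵ = 49.0640pt
At 1.521: 22.0 × 1.521⁵ = 179.0889pt
Difference: 179.0889 − 49.0640 = 130.0249pt

130.02pt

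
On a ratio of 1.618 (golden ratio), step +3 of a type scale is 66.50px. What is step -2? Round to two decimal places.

6.00px

66.50 ÷ 1.618⁵ = 66.50 ÷ 11.08901 ≈ 5.997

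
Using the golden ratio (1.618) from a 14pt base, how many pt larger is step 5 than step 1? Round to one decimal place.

132.6pt

Step 1: 14.0 × 1.618 = 22.652pt
Step 5: 14.0 × 1.618⁵ = 155.246pt
Difference: 155.246 − 22.652 = 132.594pt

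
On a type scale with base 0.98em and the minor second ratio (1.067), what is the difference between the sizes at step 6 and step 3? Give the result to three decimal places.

0.256em

Step 3: 0.98 × 1.067³ = 1.19047em
Step 6: 0.98 × 1.067⁶ = 1.44615em
Difference: 1.44615 − 1.19047 = 0.25568em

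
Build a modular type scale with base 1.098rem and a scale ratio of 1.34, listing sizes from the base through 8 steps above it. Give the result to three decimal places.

Step 0: 1.098rem
Step 1: 1.098 × 1.34 = 1.471
Step 2: 1.098 × 1.34² = 1.972
Step 3: 1.098 × 1.34³ = 2.642
Step 4: 1.098 × 1.34⁴ = 3.540
Step 5: 1.098 × 1.34⁵ = 4.744
Step 6: 1.098 × 1.34⁶ = 6.357
Step 7: 1.098 × 1.34⁷ = 8.518
Step 8: 1.098 × 1.34⁸ = 11.414

1.098rem, 1.471rem, 1.972rem, 2.642rem, 3.540rem, 4.744rem, 6.357rem, 8.518rem, 11.414rem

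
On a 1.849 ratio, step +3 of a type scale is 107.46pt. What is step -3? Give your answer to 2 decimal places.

2.69pt

107.46 ÷ 1.849⁶ = 107.46 ÷ 39.95963 ≈ 2.689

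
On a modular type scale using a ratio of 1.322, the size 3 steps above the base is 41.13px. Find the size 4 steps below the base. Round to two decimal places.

41.13 ÷ 1.322⁷ = 41.13 ÷ 7.05700 ≈ 5.828

5.83px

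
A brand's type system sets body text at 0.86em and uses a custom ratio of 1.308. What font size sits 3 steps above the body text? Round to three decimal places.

0.86 × 1.308³ = 0.86 × 2.23781 ≈ 1.925

1.925em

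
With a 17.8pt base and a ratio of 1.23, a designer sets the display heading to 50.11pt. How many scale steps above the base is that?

5

1.23ⁿ = 50.11 / 17.8 = 2.8152
n = ln(2.8152) / ln(1.23) = 1.0350 / 0.2070 ≈ 5.00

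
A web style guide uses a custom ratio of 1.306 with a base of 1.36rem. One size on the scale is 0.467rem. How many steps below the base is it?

4

1.306ⁿ = 1.36 / 0.467 = 2.9122
n = ln(2.9122) / ln(1.306) = 1.0689 / 0.2670 ≈ 4.00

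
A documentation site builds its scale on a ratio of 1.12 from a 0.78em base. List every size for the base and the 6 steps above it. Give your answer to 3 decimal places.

0.780em, 0.874em, 0.978em, 1.096em, 1.227em, 1.375em, 1.540em

Step 0: 0.78em
Step 1: 0.78 × 1.12 = 0.874
Step 2: 0.78 × 1.12² = 0.978
Step 3: 0.78 × 1.12³ = 1.096
Step 4: 0.78 × 1.12⁴ = 1.227
Step 5: 0.78 × 1.12⁵ = 1.375
Step 6: 0.78 × 1.12⁶ = 1.540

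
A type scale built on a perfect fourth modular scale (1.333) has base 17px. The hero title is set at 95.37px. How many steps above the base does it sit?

1.333ⁿ = 95.37 / 17 = 5.6100
n = ln(5.6100) / ln(1.333) = 1.7246 / 0.2874 ≈ 6.00

6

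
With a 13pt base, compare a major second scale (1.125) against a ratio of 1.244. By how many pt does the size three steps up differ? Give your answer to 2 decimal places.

Major second: 13.0 × 1.125³ = 18.5098pt
At 1.244: 13.0 × 1.244³ = 25.0268pt
Difference: 25.0268 − 18.5098 = 6.5170pt

6.52pt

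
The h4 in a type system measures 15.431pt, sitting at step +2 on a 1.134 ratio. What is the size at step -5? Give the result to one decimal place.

6.4pt

15.431 ÷ 1.134⁷ = 15.431 ÷ 2.41152 ≈ 6.399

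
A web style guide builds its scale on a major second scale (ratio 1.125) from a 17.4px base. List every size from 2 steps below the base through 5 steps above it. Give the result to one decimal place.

13.7px, 15.5px, 17.4px, 19.6px, 22.0px, 24.8px, 27.9px, 31.4px

Step -2: 17.4 ÷ 1.125² = 13.7
Step -1: 17.4 ÷ 1.125 = 15.5
Step 0: 17.4px
Step 1: 17.4 × 1.125 = 19.6
Step 2: 17.4 × 1.125² = 22.0
Step 3: 17.4 × 1.125³ = 24.8
Step 4: 17.4 × 1.125⁴ = 27.9
Step 5: 17.4 × 1.125⁵ = 31.4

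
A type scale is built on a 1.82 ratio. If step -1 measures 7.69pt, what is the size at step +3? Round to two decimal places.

84.37pt

7.69 × 1.82⁴ = 7.69 × 10.97199 ≈ 84.375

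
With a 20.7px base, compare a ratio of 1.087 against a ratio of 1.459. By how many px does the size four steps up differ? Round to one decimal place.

64.9px

At 1.087: 20.7 × 1.087⁴ = 28.899px
At 1.459: 20.7 × 1.459⁴ = 93.798px
Difference: 93.798 − 28.899 = 64.899px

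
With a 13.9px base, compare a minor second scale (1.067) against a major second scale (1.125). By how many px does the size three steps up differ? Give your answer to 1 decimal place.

Minor second: 13.9 × 1.067³ = 16.885px
Major second: 13.9 × 1.125³ = 19.791px
Difference: 19.791 − 16.885 = 2.906px

2.9px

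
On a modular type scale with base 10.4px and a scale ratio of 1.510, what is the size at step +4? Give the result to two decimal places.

54.07px

10.4 × 1.510⁴ = 10.4 × 5.19886 ≈ 54.07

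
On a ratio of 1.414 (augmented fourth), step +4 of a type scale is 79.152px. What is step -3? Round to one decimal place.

Moving from step +4 to step -3 is 7 steps down, so divide by r⁷.
79.152 ÷ 1.414⁷ = 79.152 ÷ 11.30175 ≈ 7.004

7.0px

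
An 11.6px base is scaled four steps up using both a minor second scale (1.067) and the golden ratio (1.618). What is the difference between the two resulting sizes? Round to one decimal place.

Minor second: 11.6 × 1.067⁴ = 15.035px
Golden ratio: 11.6 × 1.618⁴ = 79.501px
Difference: 79.501 − 15.035 = 64.466px

64.5px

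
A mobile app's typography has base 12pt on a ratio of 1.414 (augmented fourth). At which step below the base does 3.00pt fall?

4

1.414ⁿ = 12 / 3.00 = 4.0000
n = ln(4.0000) / ln(1.414) = 1.3863 / 0.3464 ≈ 4.00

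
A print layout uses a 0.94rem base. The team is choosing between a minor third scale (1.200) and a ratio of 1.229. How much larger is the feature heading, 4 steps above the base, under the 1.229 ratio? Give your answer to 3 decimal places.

0.195rem

Minor third: 0.94 × 1.200⁴ = 1.94918rem
At 1.229: 0.94 × 1.229⁴ = 2.14455rem
Difference: 2.14455 − 1.94918 = 0.19537rem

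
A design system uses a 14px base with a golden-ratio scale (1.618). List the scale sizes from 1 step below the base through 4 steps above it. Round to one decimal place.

8.7px, 14.0px, 22.7px, 36.7px, 59.3px, 95.9px

Step -1: 14.0 ÷ 1.618 = 8.7
Step 0: 14px
Step 1: 14.0 × 1.618 = 22.7
Step 2: 14.0 × 1.618² = 36.7
Step 3: 14.0 × 1.618³ = 59.3
Step 4: 14.0 × 1.618⁴ = 95.9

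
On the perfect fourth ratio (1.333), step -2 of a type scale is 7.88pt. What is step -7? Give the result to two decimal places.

7.88 ÷ 1.333⁵ = 7.88 ÷ 4.20873 ≈ 1.872

1.87pt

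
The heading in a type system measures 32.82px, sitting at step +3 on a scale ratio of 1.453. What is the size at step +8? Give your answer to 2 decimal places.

32.82 × 1.453⁵ = 32.82 × 6.47632 ≈ 212.553

212.55px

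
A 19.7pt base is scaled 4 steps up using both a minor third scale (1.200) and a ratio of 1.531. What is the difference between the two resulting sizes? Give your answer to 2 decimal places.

67.38pt

Minor third: 19.7 × 1.200⁴ = 40.8499pt
At 1.531: 19.7 × 1.531⁴ = 108.2348pt
Difference: 108.2348 − 40.8499 = 67.3849pt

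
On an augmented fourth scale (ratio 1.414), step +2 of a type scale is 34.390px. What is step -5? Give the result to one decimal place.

3.0px

34.390 ÷ 1.414⁷ = 34.390 ÷ 11.30175 ≈ 3.043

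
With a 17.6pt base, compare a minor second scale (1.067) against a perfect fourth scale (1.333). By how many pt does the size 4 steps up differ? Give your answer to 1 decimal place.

32.8pt

Minor second: 17.6 × 1.067⁴ = 22.812pt
Perfect fourth: 17.6 × 1.333⁴ = 55.569pt
Difference: 55.569 − 22.812 = 32.757pt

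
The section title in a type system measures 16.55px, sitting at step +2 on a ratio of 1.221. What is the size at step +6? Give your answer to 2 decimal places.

36.78px

The gap is 6 − (2) = 4 steps, so the factor is 1.221^4.
16.55 × 1.221⁴ = 16.55 × 2.22261 ≈ 36.784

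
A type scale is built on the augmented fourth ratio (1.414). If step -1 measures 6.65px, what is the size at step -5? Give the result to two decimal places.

Moving from step -1 to step -5 is 4 steps down, so divide by r⁴.
6.65 ÷ 1.414⁴ = 6.65 ÷ 3.99758 ≈ 1.664

1.66px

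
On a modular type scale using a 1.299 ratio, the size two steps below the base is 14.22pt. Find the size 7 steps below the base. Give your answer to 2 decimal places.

14.22 ÷ 1.299⁵ = 14.22 ÷ 3.69867 ≈ 3.845

3.84pt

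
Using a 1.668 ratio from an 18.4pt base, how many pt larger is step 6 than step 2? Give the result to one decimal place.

345.1pt

Step 2: 18.4 × 1.668² = 51.193pt
Step 6: 18.4 × 1.668⁶ = 396.273pt
Difference: 396.273 − 51.193 = 345.080pt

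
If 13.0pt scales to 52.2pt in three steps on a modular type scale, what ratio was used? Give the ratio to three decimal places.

The ratio satisfies 13.0 × r³ = 52.2, so r = (52.2 / 13.0)^(1/3).
r = 4.0154^(1/3) ≈ 1.5894

1.589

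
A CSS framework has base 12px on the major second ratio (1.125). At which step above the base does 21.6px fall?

1.125ⁿ = 21.6 / 12 = 1.8000
n = ln(1.8000) / ln(1.125) = 0.5878 / 0.1178 ≈ 4.99

5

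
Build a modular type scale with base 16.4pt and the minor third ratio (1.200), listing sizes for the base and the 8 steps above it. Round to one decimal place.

Step 0: 16.4pt
Step 1: 16.4 × 1.200 = 19.7
Step 2: 16.4 × 1.200² = 23.6
Step 3: 16.4 × 1.200³ = 28.3
Step 4: 16.4 × 1.200⁴ = 34.0
Step 5: 16.4 × 1.200⁵ = 40.8
Step 6: 16.4 × 1.200⁶ = 49.0
Step 7: 16.4 × 1.200⁷ = 58.8
Step 8: 16.4 × 1.200⁸ = 70.5

16.4pt, 19.7pt, 23.6pt, 28.3pt, 34.0pt, 40.8pt, 49.0pt, 58.8pt, 70.5pt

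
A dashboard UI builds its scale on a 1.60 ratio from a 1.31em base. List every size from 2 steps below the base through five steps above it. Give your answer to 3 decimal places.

Step -2: 1.31 ÷ 1.60² = 0.512
Step -1: 1.31 ÷ 1.60 = 0.819
Step 0: 1.31em
Step 1: 1.31 × 1.60 = 2.096
Step 2: 1.31 × 1.60² = 3.354
Step 3: 1.31 × 1.60³ = 5.366
Step 4: 1.31 × 1.60⁴ = 8.585
Step 5: 1.31 × 1.60⁵ = 13.736

0.512em, 0.819em, 1.310em, 2.096em, 3.354em, 5.366em, 8.585em, 13.736em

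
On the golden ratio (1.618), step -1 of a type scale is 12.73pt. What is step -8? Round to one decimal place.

Moving from step -1 to step -8 is 7 steps down, so divide by r⁷.
12.73 ÷ 1.618⁷ = 12.73 ÷ 29.03017 ≈ 0.439

0.4pt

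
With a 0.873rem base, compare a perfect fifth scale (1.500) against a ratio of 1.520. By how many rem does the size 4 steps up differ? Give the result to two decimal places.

Perfect fifth: 0.873 × 1.500⁴ = 4.4196rem
At 1.520: 0.873 × 1.520⁴ = 4.6600rem
Difference: 4.6600 − 4.4196 = 0.2404rem

0.24rem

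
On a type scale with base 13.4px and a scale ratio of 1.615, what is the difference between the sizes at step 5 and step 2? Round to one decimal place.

112.3px

Step 2: 13.4 × 1.615² = 34.950px
Step 5: 13.4 × 1.615⁵ = 147.220px
Difference: 147.220 − 34.950 = 112.270px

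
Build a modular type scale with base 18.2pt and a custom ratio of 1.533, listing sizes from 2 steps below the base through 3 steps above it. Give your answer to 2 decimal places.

Step -2: 18.2 ÷ 1.533² = 7.74
Step -1: 18.2 ÷ 1.533 = 11.87
Step 0: 18.2pt
Step 1: 18.2 × 1.533 = 27.90
Step 2: 18.2 × 1.533² = 42.77
Step 3: 18.2 × 1.533³ = 65.57

7.74pt, 11.87pt, 18.20pt, 27.90pt, 42.77pt, 65.57pt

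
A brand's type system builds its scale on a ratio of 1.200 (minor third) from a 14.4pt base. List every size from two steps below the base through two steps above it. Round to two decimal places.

10.00pt, 12.00pt, 14.40pt, 17.28pt, 20.74pt

Step -2: 14.4 ÷ 1.200² = 10.00
Step -1: 14.4 ÷ 1.200 = 12.00
Step 0: 14.4pt
Step 1: 14.4 × 1.200 = 17.28
Step 2: 14.4 × 1.200² = 20.74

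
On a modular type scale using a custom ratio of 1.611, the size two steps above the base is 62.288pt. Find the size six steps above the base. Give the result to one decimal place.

419.6pt

62.288 × 1.611⁴ = 62.288 × 6.73569 ≈ 419.553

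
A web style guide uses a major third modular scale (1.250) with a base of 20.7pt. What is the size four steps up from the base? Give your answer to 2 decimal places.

20.7 × 1.250⁴ = 20.7 × 2.44141 ≈ 50.54

50.54pt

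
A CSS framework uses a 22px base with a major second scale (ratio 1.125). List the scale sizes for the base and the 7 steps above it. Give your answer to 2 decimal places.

Step 0: 22px
Step 1: 22.0 × 1.125 = 24.75
Step 2: 22.0 × 1.125² = 27.84
Step 3: 22.0 × 1.125³ = 31.32
Step 4: 22.0 × 1.125⁴ = 35.24
Step 5: 22.0 × 1.125⁵ = 39.64
Step 6: 22.0 × 1.125⁶ = 44.60
Step 7: 22.0 × 1.125⁷ = 50.18

22.00px, 24.75px, 27.84px, 31.32px, 35.24px, 39.64px, 44.60px, 50.18px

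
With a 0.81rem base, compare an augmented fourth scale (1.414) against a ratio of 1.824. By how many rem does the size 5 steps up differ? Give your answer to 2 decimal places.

Augmented fourth: 0.81 × 1.414⁵ = 4.5786rem
At 1.824: 0.81 × 1.824⁵ = 16.3534rem
Difference: 16.3534 − 4.5786 = 11.7748rem

11.77rem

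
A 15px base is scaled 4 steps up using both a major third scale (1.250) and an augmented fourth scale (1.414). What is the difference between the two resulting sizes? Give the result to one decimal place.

Major third: 15.0 × 1.250⁴ = 36.621px
Augmented fourth: 15.0 × 1.414⁴ = 59.964px
Difference: 59.964 − 36.621 = 23.343px

23.3px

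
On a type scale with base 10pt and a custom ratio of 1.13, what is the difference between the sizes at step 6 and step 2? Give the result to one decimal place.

Step 2: 10.0 × 1.13² = 12.769pt
Step 6: 10.0 × 1.13⁶ = 20.820pt
Difference: 20.820 − 12.769 = 8.051pt

8.1pt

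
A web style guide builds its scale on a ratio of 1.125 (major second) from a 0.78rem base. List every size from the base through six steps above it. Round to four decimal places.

0.7800rem, 0.8775rem, 0.9872rem, 1.1106rem, 1.2494rem, 1.4056rem, 1.5813rem

Step 0: 0.78rem
Step 1: 0.78 × 1.125 = 0.8775
Step 2: 0.78 × 1.125² = 0.9872
Step 3: 0.78 × 1.125³ = 1.1106
Step 4: 0.78 × 1.125⁴ = 1.2494
Step 5: 0.78 × 1.125⁵ = 1.4056
Step 6: 0.78 × 1.125⁶ = 1.5813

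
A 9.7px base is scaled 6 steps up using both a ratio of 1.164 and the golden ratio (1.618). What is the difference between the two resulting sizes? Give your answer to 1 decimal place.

At 1.164: 9.7 × 1.164⁶ = 24.126px
Golden ratio: 9.7 × 1.618⁶ = 174.038px
Difference: 174.038 − 24.126 = 149.912px

149.9px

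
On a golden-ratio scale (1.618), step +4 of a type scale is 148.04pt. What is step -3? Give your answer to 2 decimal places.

5.10pt

148.04 ÷ 1.618⁷ = 148.04 ÷ 29.03017 ≈ 5.100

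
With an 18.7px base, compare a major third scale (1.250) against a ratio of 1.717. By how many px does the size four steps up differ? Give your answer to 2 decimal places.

Major third: 18.7 × 1.250⁴ = 45.6543px
At 1.717: 18.7 × 1.717⁴ = 162.5260px
Difference: 162.5260 − 45.6543 = 116.8717px

116.87px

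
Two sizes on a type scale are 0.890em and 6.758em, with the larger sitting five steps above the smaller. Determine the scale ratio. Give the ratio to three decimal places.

1.500

The ratio satisfies 0.890 × r⁵ = 6.758, so r = (6.758 / 0.890)^(1/5).
r = 7.5933^(1/5) ≈ 1.5000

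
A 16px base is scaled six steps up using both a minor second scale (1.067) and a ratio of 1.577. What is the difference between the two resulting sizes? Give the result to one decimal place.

222.5px

Minor second: 16.0 × 1.067⁶ = 23.611px
At 1.577: 16.0 × 1.577⁶ = 246.099px
Difference: 246.099 − 23.611 = 222.488px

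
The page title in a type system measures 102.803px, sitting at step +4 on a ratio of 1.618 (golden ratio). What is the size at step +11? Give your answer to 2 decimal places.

2984.39px

102.803 × 1.618⁷ = 102.803 × 29.03017 ≈ 2984.389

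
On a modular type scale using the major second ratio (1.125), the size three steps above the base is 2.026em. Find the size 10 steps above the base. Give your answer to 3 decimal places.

The gap is 10 − (3) = 7 steps, so the factor is 1.125^7.
2.026 × 1.125⁷ = 2.026 × 2.28070 ≈ 4.621

4.621em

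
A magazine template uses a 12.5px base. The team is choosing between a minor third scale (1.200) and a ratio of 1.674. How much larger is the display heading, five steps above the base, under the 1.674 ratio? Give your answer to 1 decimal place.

Minor third: 12.5 × 1.200⁵ = 31.104px
At 1.674: 12.5 × 1.674⁵ = 164.319px
Difference: 164.319 − 31.104 = 133.215px

133.2px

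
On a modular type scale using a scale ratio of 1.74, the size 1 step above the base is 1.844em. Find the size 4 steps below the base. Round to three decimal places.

The gap is -4 − (1) = -5 steps, so the factor is 1.74^-5.
1.844 ÷ 1.74⁵ = 1.844 ÷ 15.94947 ≈ 0.116

0.116em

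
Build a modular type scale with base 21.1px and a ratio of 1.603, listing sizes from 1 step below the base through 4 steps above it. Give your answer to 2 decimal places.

13.16px, 21.10px, 33.82px, 54.22px, 86.91px, 139.32px

Step -1: 21.1 ÷ 1.603 = 13.16
Step 0: 21.1px
Step 1: 21.1 × 1.603 = 33.82
Step 2: 21.1 × 1.603² = 54.22
Step 3: 21.1 × 1.603³ = 86.91
Step 4: 21.1 × 1.603⁴ = 139.32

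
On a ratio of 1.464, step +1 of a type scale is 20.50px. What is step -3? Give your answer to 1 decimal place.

The gap is -3 − (1) = -4 steps, so the factor is 1.464^-4.
20.50 ÷ 1.464⁴ = 20.50 ÷ 4.59372 ≈ 4.463

4.5px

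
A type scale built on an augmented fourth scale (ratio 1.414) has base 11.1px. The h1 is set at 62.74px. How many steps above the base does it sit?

1.414ⁿ = 62.74 / 11.1 = 5.6523
n = ln(5.6523) / ln(1.414) = 1.7321 / 0.3464 ≈ 5.00

5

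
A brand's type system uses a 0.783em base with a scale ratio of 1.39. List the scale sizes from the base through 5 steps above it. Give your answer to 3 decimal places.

0.783em, 1.088em, 1.513em, 2.103em, 2.923em, 4.063em

Step 0: 0.783em
Step 1: 0.783 × 1.39 = 1.088
Step 2: 0.783 × 1.39² = 1.513
Step 3: 0.783 × 1.39³ = 2.103
Step 4: 0.783 × 1.39⁴ = 2.923
Step 5: 0.783 × 1.39⁵ = 4.063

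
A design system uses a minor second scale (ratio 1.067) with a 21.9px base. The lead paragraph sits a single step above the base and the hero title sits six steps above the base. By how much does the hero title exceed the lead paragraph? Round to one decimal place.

8.9px

Step 1: 21.9 × 1.067 = 23.367px
Step 6: 21.9 × 1.067⁶ = 32.317px
Difference: 32.317 − 23.367 = 8.950px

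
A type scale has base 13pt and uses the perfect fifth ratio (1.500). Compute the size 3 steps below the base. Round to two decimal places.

13.0 ÷ 1.500³ = 13.0 ÷ 3.37500 ≈ 3.85

3.85pt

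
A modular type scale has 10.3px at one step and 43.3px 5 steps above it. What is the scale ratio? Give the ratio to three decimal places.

The ratio satisfies 10.3 × r⁵ = 43.3, so r = (43.3 / 10.3)^(1/5).
r = 4.2039^(1/5) ≈ 1.3327

1.333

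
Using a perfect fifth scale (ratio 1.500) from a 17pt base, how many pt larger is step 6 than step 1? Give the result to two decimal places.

Step 1: 17.0 × 1.500 = 25.5000pt
Step 6: 17.0 × 1.500⁶ = 193.6406pt
Difference: 193.6406 − 25.5000 = 168.1406pt

168.14pt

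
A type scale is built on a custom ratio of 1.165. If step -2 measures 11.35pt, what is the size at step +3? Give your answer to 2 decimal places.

Moving from step -2 to step +3 is 5 steps up, so multiply by r⁵.
11.35 × 1.165⁵ = 11.35 × 2.14600 ≈ 24.357

24.36pt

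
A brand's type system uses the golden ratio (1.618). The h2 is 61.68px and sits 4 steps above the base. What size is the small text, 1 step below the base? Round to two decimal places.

5.56px

61.68 ÷ 1.618⁵ = 61.68 ÷ 11.08901 ≈ 5.562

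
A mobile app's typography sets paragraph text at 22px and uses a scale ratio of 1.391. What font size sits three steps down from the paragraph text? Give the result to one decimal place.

Each step on a modular scale multiplies by the ratio, so the size n steps from the base is base × ratioⁿ.
22.0 ÷ 1.391³ = 22.0 ÷ 2.69142 ≈ 8.17

8.2px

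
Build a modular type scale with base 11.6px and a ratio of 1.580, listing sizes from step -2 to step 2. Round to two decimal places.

Step -2: 11.6 ÷ 1.580² = 4.65
Step -1: 11.6 ÷ 1.580 = 7.34
Step 0: 11.6px
Step 1: 11.6 × 1.580 = 18.33
Step 2: 11.6 × 1.580² = 28.96

4.65px, 7.34px, 11.60px, 18.33px, 28.96px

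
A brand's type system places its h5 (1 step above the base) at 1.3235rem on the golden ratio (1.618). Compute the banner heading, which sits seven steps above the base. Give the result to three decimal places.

1.3235 × 1.618⁶ = 1.3235 × 17.94201 ≈ 23.746

23.746rem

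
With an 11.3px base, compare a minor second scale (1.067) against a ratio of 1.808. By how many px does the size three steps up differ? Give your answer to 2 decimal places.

Minor second: 11.3 × 1.067³ = 13.7269px
At 1.808: 11.3 × 1.808³ = 66.7842px
Difference: 66.7842 − 13.7269 = 53.0573px

53.06px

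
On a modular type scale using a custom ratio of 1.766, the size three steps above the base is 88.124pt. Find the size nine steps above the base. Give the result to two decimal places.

2673.24pt

Moving from step +3 to step +9 is 6 steps up, so multiply by r⁶.
88.124 × 1.766⁶ = 88.124 × 30.33501 ≈ 2673.243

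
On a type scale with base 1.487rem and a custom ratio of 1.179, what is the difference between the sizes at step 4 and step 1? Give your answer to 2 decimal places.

1.12rem

Step 1: 1.487 × 1.179 = 1.7532rem
Step 4: 1.487 × 1.179⁴ = 2.8732rem
Difference: 2.8732 − 1.7532 = 1.1200rem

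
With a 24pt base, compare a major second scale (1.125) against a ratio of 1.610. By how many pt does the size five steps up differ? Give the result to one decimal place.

216.4pt

Major second: 24.0 × 1.125⁵ = 43.249pt
At 1.610: 24.0 × 1.610⁵ = 259.621pt
Difference: 259.621 − 43.249 = 216.372pt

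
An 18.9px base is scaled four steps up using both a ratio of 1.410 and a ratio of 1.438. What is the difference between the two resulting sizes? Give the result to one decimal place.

At 1.410: 18.9 × 1.410⁴ = 74.703px
At 1.438: 18.9 × 1.438⁴ = 80.816px
Difference: 80.816 − 74.703 = 6.113px

6.1px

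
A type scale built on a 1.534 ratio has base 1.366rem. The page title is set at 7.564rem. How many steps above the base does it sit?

1.534ⁿ = 7.564 / 1.366 = 5.5373
n = ln(5.5373) / ln(1.534) = 1.7115 / 0.4279 ≈ 4.00

4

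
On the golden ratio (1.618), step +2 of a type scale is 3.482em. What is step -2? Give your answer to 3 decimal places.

3.482 ÷ 1.618⁴ = 3.482 ÷ 6.85353 ≈ 0.508

0.508em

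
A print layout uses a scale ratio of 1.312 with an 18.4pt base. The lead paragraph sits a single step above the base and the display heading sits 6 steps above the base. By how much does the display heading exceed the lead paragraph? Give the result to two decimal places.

69.71pt

Step 1: 18.4 × 1.312 = 24.1408pt
Step 6: 18.4 × 1.312⁶ = 93.8471pt
Difference: 93.8471 − 24.1408 = 69.7063pt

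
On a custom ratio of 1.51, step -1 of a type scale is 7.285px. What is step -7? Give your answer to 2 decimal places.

7.285 ÷ 1.51⁶ = 7.285 ÷ 11.85391 ≈ 0.615

0.61px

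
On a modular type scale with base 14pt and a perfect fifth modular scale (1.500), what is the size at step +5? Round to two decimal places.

106.31pt

14.0 × 1.500⁵ = 14.0 × 7.59375 ≈ 106.31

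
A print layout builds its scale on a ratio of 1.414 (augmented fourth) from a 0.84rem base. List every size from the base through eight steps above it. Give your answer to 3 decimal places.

Step 0: 0.84rem
Step 1: 0.84 × 1.414 = 1.188
Step 2: 0.84 × 1.414² = 1.679
Step 3: 0.84 × 1.414³ = 2.375
Step 4: 0.84 × 1.414⁴ = 3.358
Step 5: 0.84 × 1.414⁵ = 4.748
Step 6: 0.84 × 1.414⁶ = 6.714
Step 7: 0.84 × 1.414⁷ = 9.493
Step 8: 0.84 × 1.414⁸ = 13.424

0.840rem, 1.188rem, 1.679rem, 2.375rem, 3.358rem, 4.748rem, 6.714rem, 9.493rem, 13.424rem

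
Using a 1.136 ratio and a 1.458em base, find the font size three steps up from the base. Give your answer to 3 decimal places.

A modular type scale is a geometric sequence: sizeₙ = base × rⁿ.
1.458 × 1.136³ = 1.458 × 1.46600 ≈ 2.137

2.137em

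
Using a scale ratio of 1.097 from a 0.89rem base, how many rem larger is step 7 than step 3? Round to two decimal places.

Step 3: 0.89 × 1.097³ = 1.1749rem
Step 7: 0.89 × 1.097⁷ = 1.7015rem
Difference: 1.7015 − 1.1749 = 0.5266rem

0.53rem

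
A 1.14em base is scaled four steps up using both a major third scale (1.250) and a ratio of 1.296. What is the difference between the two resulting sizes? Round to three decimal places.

Major third: 1.14 × 1.250⁴ = 2.78320em
At 1.296: 1.14 × 1.296⁴ = 3.21607em
Difference: 3.21607 − 2.78320 = 0.43287em

0.433em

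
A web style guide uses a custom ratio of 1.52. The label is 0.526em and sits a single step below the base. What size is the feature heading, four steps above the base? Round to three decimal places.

4.268em

Moving from step -1 to step +4 is 5 steps up, so multiply by r⁵.
0.526 × 1.52⁵ = 0.526 × 8.11368 ≈ 4.268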